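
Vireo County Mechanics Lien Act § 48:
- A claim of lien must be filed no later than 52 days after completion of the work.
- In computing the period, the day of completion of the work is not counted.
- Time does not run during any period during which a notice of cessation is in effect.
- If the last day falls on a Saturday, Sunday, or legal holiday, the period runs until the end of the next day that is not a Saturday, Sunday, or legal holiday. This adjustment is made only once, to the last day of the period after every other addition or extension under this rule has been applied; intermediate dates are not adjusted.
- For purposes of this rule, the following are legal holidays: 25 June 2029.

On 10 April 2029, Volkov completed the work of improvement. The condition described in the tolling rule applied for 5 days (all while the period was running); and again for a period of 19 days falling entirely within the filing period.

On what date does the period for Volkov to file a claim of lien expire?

52 days after 10 April 2029 is June 1, 2029.
Tolling adds 5 days: June 1, 2029 + 5 days = June 6, 2029.
Tolling adds 19 days: June 6, 2029 + 19 days = June 25, 2029.
June 25, 2029 is a listed holiday. The next qualifying day is June 26, 2029.

June 26, 2029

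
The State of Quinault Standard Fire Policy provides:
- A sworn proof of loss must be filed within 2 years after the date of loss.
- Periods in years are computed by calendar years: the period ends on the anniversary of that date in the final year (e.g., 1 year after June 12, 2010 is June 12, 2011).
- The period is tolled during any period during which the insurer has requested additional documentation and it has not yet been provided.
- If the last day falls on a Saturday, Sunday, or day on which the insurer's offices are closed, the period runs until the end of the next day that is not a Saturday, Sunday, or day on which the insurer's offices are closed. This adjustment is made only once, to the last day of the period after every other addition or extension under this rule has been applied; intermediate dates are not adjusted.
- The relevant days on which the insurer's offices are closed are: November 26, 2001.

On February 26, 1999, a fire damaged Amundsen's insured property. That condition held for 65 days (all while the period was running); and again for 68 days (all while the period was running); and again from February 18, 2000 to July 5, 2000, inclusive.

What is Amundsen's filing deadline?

November 27, 2001

2 years after February 26, 1999 is February 26, 2001.
Tolling adds 65 days: February 26, 2001 + 65 days = May 2, 2001.
Tolling adds 68 days: May 2, 2001 + 68 days = July 9, 2001.
From February 18, 2000 through July 5, 2000 inclusive is 139 days; tolling adds 139 days: July 9, 2001 + 139 days = November 25, 2001.
November 25, 2001 is Sunday; November 26, 2001 is a listed holiday. The next qualifying day is November 27, 2001.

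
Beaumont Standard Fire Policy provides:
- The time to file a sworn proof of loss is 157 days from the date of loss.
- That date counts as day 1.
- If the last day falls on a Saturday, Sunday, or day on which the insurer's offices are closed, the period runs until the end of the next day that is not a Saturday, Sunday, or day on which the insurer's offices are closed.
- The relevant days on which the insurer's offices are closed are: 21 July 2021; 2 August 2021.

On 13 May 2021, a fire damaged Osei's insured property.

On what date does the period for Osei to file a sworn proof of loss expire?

Counting 13 May 2021 as day 1, day 157 is October 16, 2021.
October 16, 2021 is Saturday; October 17, 2021 is Sunday. The next qualifying day is October 18, 2021.

October 18, 2021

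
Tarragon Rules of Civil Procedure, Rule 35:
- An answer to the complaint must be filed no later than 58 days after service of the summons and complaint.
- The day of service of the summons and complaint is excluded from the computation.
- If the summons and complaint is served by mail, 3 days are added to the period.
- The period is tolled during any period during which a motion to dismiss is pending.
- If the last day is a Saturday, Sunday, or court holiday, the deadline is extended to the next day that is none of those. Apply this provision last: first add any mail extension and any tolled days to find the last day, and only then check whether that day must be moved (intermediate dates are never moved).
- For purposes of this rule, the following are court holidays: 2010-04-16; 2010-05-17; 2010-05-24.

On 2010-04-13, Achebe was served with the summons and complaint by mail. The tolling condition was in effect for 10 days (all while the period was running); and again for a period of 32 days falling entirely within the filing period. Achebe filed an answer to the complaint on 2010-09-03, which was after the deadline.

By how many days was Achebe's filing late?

39 days

58 days after 2010-04-13 is June 10, 2010.
Service was by mail, adding 3 days: June 10, 2010 + 3 days = June 13, 2010.
Tolling adds 10 days: June 13, 2010 + 10 days = June 23, 2010.
Tolling adds 32 days: June 23, 2010 + 32 days = July 25, 2010.
July 25, 2010 is Sunday. The next qualifying day is July 26, 2010.
The deadline is July 26, 2010; from July 26, 2010 to September 3, 2010 is 39 days.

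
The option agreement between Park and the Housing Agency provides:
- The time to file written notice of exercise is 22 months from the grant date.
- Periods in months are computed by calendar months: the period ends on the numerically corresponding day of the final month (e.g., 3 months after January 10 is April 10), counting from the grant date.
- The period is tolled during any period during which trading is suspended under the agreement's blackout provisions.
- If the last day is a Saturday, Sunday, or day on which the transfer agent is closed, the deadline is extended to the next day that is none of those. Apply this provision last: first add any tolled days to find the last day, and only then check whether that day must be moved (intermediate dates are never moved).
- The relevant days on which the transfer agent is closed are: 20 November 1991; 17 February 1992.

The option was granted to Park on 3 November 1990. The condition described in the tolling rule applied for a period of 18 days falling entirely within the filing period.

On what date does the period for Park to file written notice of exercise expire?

September 21, 1992

22 months after 3 November 1990 is September 3, 1992.
Tolling adds 18 days: September 3, 1992 + 18 days = September 21, 1992.
September 21, 1992 is a Monday and not a day on which the transfer agent is closed, so no extension applies.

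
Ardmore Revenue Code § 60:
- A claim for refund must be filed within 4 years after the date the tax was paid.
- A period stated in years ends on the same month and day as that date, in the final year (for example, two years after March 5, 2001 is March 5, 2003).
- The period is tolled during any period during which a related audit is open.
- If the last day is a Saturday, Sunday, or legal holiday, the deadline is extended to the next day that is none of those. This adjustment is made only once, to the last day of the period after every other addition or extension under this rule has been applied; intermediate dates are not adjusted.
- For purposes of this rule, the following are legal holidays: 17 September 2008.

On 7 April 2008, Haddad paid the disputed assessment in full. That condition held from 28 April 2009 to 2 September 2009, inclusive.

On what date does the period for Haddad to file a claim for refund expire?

August 13, 2012

4 years after 7 April 2008 is April 7, 2012.
From April 28, 2009 through September 2, 2009 inclusive is 128 days; tolling adds 128 days: April 7, 2012 + 128 days = August 13, 2012.
August 13, 2012 is a Monday and not a legal holiday, so no extension applies.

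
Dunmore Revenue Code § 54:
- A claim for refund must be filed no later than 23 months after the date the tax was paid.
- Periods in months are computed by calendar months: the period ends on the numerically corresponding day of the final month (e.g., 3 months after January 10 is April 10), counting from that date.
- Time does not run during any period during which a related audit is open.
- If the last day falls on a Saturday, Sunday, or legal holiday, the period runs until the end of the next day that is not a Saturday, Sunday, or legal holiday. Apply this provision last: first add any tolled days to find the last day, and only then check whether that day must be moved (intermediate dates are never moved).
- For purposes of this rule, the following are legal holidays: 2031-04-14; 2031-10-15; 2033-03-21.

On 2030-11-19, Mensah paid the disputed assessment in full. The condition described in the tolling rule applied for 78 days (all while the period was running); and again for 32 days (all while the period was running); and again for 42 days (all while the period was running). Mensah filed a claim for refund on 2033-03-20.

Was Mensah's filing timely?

23 months after 2030-11-19 is October 19, 2032.
Tolling adds 78 days: October 19, 2032 + 78 days = January 5, 2033.
Tolling adds 32 days: January 5, 2033 + 32 days = February 6, 2033.
Tolling adds 42 days: February 6, 2033 + 42 days = March 20, 2033.
March 20, 2033 is Sunday; March 21, 2033 is a listed holiday. The next qualifying day is March 22, 2033.
The deadline is March 22, 2033; the filing on March 20, 2033 is on or before that date.

Yes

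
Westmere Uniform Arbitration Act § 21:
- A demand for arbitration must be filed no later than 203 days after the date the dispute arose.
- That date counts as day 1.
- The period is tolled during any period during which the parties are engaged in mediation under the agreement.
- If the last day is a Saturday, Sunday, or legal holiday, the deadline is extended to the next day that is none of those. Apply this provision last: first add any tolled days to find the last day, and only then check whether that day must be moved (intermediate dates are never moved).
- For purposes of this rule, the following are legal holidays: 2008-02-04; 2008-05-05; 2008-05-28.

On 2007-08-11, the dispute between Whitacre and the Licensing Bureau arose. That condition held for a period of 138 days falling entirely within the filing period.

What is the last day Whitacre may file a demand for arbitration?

July 16, 2008

Counting 2007-08-11 as day 1, day 203 is February 29, 2008.
Tolling adds 138 days: February 29, 2008 + 138 days = July 16, 2008.
July 16, 2008 is a Wednesday and not a legal holiday, so no extension applies.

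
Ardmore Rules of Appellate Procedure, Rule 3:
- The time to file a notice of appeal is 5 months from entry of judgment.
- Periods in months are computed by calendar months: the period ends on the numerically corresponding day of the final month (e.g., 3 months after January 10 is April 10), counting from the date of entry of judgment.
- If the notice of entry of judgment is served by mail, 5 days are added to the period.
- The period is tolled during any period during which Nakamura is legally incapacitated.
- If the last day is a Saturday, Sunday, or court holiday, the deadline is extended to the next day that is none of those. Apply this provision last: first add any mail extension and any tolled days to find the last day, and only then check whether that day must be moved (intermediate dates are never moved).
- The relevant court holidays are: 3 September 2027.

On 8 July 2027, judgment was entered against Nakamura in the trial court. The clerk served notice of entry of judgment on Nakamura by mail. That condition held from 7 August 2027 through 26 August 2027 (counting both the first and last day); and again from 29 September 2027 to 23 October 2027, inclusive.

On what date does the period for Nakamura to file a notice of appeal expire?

January 27, 2028

5 months after 8 July 2027 is December 8, 2027.
Service was by mail, adding 5 days: December 8, 2027 + 5 days = December 13, 2027.
From August 7, 2027 through August 26, 2027 inclusive is 20 days; tolling adds 20 days: December 13, 2027 + 20 days = January 2, 2028.
From September 29, 2027 through October 23, 2027 inclusive is 25 days; tolling adds 25 days: January 2, 2028 + 25 days = January 27, 2028.
January 27, 2028 is a Thursday and not a court holiday, so no extension applies.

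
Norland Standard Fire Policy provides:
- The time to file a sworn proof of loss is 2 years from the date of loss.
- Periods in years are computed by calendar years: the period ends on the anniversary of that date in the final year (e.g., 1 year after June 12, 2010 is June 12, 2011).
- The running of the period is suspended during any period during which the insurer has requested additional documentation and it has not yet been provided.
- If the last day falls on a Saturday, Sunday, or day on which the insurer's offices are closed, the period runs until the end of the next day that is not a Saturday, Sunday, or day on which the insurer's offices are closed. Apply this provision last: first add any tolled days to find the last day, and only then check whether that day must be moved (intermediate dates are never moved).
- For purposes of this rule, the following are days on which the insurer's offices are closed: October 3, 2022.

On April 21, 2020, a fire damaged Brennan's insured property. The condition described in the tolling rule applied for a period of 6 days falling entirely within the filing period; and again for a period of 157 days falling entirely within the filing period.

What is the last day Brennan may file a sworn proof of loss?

October 4, 2022

2 years after April 21, 2020 is April 21, 2022.
Tolling adds 6 days: April 21, 2022 + 6 days = April 27, 2022.
Tolling adds 157 days: April 27, 2022 + 157 days = October 1, 2022.
October 1, 2022 is Saturday; October 2, 2022 is Sunday; October 3, 2022 is a listed holiday. The next qualifying day is October 4, 2022.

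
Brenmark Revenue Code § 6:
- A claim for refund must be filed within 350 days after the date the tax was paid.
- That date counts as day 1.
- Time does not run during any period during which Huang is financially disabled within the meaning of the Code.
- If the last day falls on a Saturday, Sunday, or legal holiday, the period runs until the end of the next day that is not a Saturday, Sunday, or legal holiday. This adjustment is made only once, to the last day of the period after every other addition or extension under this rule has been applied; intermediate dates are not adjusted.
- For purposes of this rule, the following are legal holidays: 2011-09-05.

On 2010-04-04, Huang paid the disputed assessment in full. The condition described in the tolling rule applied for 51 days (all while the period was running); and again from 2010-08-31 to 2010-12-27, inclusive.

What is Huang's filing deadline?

Counting 2010-04-04 as day 1, day 350 is March 19, 2011.
Tolling adds 51 days: March 19, 2011 + 51 days = May 9, 2011.
From August 31, 2010 through December 27, 2010 inclusive is 119 days; tolling adds 119 days: May 9, 2011 + 119 days = September 5, 2011.
September 5, 2011 is a listed holiday. The next qualifying day is September 6, 2011.

September 6, 2011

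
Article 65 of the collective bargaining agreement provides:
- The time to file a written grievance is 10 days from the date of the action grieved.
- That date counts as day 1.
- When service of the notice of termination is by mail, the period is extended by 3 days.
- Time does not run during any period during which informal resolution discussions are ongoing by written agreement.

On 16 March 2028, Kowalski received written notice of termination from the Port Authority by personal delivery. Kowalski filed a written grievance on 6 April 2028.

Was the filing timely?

Counting 16 March 2028 as day 1, day 10 is March 25, 2028.
Service was not by mail, so no mail extension applies.
The deadline is March 25, 2028; the filing on April 6, 2028 is after that date.

No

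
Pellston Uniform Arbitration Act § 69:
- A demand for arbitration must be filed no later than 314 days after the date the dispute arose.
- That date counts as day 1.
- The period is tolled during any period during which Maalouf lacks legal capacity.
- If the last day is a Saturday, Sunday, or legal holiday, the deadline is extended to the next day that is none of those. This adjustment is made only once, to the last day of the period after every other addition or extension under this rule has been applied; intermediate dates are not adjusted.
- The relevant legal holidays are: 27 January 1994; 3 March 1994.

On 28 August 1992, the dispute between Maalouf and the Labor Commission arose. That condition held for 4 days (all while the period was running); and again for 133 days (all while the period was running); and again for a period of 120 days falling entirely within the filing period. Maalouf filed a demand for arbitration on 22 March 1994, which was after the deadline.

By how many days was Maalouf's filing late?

Counting 28 August 1992 as day 1, day 314 is July 7, 1993.
Tolling adds 4 days: July 7, 1993 + 4 days = July 11, 1993.
Tolling adds 133 days: July 11, 1993 + 133 days = November 21, 1993.
Tolling adds 120 days: November 21, 1993 + 120 days = March 21, 1994.
March 21, 1994 is a Monday and not a legal holiday, so no extension applies.
The deadline is March 21, 1994; from March 21, 1994 to March 22, 1994 is 1 days.

1 day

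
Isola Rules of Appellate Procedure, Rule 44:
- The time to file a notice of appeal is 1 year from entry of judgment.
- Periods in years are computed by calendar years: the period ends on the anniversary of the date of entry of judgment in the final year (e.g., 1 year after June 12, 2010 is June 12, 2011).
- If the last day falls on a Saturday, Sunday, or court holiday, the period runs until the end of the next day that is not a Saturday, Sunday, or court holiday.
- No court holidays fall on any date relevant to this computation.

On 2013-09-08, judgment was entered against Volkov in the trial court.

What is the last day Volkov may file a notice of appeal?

September 8, 2014

1 year after 2013-09-08 is September 8, 2014.
September 8, 2014 is a Monday and not a court holiday, so no extension applies.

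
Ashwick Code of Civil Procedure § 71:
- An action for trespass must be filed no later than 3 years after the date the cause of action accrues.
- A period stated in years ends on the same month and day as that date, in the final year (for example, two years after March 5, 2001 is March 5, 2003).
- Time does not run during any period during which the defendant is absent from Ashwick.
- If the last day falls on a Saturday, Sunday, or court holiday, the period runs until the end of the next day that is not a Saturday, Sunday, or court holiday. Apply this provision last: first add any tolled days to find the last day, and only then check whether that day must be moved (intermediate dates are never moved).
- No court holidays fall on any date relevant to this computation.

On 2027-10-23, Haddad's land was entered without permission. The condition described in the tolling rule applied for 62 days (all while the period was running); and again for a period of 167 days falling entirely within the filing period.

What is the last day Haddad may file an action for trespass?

June 9, 2031

3 years after 2027-10-23 is October 23, 2030.
Tolling adds 62 days: October 23, 2030 + 62 days = December 24, 2030.
Tolling adds 167 days: December 24, 2030 + 167 days = June 9, 2031.
June 9, 2031 is a Monday and not a court holiday, so no extension applies.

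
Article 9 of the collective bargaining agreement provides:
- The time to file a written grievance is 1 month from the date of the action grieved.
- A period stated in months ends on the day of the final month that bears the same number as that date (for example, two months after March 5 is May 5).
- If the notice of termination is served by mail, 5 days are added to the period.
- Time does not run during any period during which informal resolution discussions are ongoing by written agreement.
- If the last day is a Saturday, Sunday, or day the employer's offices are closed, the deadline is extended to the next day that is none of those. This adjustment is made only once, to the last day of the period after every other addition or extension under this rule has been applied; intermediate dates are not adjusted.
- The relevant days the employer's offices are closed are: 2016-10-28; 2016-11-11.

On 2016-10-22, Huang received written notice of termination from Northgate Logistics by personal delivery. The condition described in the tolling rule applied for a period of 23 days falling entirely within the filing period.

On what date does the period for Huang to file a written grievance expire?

1 month after 2016-10-22 is November 22, 2016.
Service was not by mail, so no mail extension applies.
Tolling adds 23 days: November 22, 2016 + 23 days = December 15, 2016.
December 15, 2016 is a Thursday and not a day the employer's offices are closed, so no extension applies.

December 15, 2016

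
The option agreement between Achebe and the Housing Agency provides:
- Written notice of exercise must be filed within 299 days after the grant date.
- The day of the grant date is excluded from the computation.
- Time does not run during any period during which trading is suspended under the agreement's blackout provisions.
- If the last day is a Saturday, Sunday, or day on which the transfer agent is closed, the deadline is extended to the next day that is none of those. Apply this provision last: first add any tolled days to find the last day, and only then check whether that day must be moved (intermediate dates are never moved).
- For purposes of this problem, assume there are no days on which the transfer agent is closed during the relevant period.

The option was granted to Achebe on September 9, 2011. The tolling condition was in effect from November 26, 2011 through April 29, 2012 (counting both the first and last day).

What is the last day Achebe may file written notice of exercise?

299 days after September 9, 2011 is July 4, 2012.
From November 26, 2011 through April 29, 2012 inclusive is 156 days; tolling adds 156 days: July 4, 2012 + 156 days = December 7, 2012.
December 7, 2012 is a Friday and not a day on which the transfer agent is closed, so no extension applies.

December 7, 2012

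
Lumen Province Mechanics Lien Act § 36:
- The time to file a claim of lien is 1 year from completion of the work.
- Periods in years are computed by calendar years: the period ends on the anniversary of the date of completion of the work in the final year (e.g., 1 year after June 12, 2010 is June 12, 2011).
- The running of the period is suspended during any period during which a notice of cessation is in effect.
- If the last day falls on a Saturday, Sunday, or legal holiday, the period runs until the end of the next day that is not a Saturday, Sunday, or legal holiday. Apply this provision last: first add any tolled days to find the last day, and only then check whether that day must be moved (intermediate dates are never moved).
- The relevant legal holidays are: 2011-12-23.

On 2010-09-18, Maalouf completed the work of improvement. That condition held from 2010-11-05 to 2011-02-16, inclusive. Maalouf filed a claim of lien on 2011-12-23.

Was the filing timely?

1 year after 2010-09-18 is September 18, 2011.
From November 5, 2010 through February 16, 2011 inclusive is 104 days; tolling adds 104 days: September 18, 2011 + 104 days = December 31, 2011.
December 31, 2011 is Saturday; January 1, 2012 is Sunday. The next qualifying day is January 2, 2012.
The deadline is January 2, 2012; the filing on December 23, 2011 is on or before that date.

Yes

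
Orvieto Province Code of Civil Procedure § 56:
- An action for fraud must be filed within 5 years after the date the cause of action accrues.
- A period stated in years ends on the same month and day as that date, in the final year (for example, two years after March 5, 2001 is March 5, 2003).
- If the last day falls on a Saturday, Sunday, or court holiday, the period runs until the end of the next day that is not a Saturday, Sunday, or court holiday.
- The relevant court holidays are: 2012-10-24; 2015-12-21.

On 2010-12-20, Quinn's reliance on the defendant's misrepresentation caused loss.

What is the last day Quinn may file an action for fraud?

5 years after 2010-12-20 is December 20, 2015.
December 20, 2015 is Sunday; December 21, 2015 is a listed holiday. The next qualifying day is December 22, 2015.

December 22, 2015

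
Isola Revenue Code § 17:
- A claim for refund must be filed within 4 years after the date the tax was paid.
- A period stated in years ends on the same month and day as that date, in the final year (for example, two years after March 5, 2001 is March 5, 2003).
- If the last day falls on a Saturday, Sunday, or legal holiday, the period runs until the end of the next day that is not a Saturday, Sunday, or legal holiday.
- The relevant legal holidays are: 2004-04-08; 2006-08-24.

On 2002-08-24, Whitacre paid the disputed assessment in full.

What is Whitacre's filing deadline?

August 25, 2006

4 years after 2002-08-24 is August 24, 2006.
August 24, 2006 is a listed holiday. The next qualifying day is August 25, 2006.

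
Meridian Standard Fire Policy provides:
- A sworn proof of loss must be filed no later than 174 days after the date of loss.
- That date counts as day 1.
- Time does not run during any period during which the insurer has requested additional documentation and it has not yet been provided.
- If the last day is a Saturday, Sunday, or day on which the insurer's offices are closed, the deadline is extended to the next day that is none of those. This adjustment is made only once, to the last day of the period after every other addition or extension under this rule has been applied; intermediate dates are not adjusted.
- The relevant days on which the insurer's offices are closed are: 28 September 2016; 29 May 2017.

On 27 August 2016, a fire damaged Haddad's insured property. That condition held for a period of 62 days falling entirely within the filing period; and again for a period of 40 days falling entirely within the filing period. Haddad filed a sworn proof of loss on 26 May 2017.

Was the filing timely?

Yes

Counting 27 August 2016 as day 1, day 174 is February 16, 2017.
Tolling adds 62 days: February 16, 2017 + 62 days = April 19, 2017.
Tolling adds 40 days: April 19, 2017 + 40 days = May 29, 2017.
May 29, 2017 is a listed holiday. The next qualifying day is May 30, 2017.
The deadline is May 30, 2017; the filing on May 26, 2017 is on or before that date.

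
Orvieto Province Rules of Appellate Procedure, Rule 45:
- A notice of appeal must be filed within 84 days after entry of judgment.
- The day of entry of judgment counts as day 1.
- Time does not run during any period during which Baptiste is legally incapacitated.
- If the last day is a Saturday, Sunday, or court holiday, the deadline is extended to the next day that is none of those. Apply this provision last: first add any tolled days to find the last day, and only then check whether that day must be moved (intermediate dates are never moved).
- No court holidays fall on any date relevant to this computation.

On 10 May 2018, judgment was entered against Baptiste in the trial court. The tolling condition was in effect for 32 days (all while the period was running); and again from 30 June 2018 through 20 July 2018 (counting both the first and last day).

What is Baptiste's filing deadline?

Counting 10 May 2018 as day 1, day 84 is August 1, 2018.
Tolling adds 32 days: August 1, 2018 + 32 days = September 2, 2018.
From June 30, 2018 through July 20, 2018 inclusive is 21 days; tolling adds 21 days: September 2, 2018 + 21 days = September 23, 2018.
September 23, 2018 is Sunday. The next qualifying day is September 24, 2018.

September 24, 2018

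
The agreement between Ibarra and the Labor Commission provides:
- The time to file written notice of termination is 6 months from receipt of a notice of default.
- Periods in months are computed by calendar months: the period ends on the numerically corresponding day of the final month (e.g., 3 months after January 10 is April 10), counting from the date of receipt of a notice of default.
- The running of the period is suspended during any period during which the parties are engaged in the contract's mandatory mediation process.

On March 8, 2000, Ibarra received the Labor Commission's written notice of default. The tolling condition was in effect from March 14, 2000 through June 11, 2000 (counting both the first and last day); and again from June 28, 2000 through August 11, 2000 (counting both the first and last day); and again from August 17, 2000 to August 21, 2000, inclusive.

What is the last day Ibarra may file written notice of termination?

6 months after March 8, 2000 is September 8, 2000.
From March 14, 2000 through June 11, 2000 inclusive is 90 days; tolling adds 90 days: September 8, 2000 + 90 days = December 7, 2000.
From June 28, 2000 through August 11, 2000 inclusive is 45 days; tolling adds 45 days: December 7, 2000 + 45 days = January 21, 2001.
From August 17, 2000 through August 21, 2000 inclusive is 5 days; tolling adds 5 days: January 21, 2001 + 5 days = January 26, 2001.

January 26, 2001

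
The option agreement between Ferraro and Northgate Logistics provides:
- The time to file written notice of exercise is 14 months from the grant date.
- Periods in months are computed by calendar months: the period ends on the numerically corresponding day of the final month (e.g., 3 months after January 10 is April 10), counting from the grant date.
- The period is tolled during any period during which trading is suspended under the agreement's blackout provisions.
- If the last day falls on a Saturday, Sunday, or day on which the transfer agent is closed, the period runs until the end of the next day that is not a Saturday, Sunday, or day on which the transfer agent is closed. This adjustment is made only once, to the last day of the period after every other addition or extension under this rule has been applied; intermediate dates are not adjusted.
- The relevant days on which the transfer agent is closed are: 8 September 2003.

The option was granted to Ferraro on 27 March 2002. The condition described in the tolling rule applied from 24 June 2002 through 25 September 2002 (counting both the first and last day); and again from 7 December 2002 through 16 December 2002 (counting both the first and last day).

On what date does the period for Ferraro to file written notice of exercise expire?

14 months after 27 March 2002 is May 27, 2003.
From June 24, 2002 through September 25, 2002 inclusive is 94 days; tolling adds 94 days: May 27, 2003 + 94 days = August 29, 2003.
From December 7, 2002 through December 16, 2002 inclusive is 10 days; tolling adds 10 days: August 29, 2003 + 10 days = September 8, 2003.
September 8, 2003 is a listed holiday. The next qualifying day is September 9, 2003.

September 9, 2003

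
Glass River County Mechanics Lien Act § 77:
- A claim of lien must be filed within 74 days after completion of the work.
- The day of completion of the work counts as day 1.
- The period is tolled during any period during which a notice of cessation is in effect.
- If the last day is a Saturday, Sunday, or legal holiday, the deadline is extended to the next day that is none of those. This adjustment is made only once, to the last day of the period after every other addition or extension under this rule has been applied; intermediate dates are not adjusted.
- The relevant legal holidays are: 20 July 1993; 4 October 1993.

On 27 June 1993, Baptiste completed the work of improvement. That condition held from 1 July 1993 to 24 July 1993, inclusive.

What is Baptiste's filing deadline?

October 5, 1993

Counting 27 June 1993 as day 1, day 74 is September 8, 1993.
From July 1, 1993 through July 24, 1993 inclusive is 24 days; tolling adds 24 days: September 8, 1993 + 24 days = October 2, 1993.
October 2, 1993 is Saturday; October 3, 1993 is Sunday; October 4, 1993 is a listed holiday. The next qualifying day is October 5, 1993.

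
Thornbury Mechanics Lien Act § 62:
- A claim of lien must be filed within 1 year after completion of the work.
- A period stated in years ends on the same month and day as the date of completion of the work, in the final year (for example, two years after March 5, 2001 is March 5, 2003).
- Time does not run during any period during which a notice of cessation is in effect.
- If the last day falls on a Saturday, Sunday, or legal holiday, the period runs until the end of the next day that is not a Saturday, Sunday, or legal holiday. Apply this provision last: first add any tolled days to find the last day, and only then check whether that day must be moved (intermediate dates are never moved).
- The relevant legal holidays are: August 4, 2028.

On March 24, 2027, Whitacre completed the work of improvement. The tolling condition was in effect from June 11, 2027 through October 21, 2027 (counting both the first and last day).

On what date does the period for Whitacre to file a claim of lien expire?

August 7, 2028

1 year after March 24, 2027 is March 24, 2028.
From June 11, 2027 through October 21, 2027 inclusive is 133 days; tolling adds 133 days: March 24, 2028 + 133 days = August 4, 2028.
August 4, 2028 is a listed holiday; August 5, 2028 is Saturday; August 6, 2028 is Sunday. The next qualifying day is August 7, 2028.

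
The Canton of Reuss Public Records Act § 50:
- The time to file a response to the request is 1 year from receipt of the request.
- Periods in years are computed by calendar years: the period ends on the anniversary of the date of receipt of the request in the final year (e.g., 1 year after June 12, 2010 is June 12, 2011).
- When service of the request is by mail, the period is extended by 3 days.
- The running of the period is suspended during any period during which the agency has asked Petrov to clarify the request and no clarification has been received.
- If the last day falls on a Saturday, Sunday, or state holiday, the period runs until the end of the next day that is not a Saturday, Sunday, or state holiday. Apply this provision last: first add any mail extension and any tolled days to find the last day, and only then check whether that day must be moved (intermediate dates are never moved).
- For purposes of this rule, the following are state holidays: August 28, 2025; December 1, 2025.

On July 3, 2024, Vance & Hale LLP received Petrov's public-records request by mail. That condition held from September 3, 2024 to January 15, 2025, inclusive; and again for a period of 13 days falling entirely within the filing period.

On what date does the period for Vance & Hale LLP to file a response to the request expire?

December 2, 2025

1 year after July 3, 2024 is July 3, 2025.
Service was by mail, adding 3 days: July 3, 2025 + 3 days = July 6, 2025.
From September 3, 2024 through January 15, 2025 inclusive is 135 days; tolling adds 135 days: July 6, 2025 + 135 days = November 18, 2025.
Tolling adds 13 days: November 18, 2025 + 13 days = December 1, 2025.
December 1, 2025 is a listed holiday. The next qualifying day is December 2, 2025.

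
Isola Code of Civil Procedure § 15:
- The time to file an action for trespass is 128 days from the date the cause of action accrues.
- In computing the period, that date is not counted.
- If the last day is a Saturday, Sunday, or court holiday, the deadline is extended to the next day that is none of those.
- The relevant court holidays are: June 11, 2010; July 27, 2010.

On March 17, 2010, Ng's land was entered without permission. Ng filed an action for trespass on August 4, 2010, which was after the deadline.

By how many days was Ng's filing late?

128 days after March 17, 2010 is July 23, 2010.
July 23, 2010 is a Friday and not a court holiday, so no extension applies.
The deadline is July 23, 2010; from July 23, 2010 to August 4, 2010 is 12 days.

12 days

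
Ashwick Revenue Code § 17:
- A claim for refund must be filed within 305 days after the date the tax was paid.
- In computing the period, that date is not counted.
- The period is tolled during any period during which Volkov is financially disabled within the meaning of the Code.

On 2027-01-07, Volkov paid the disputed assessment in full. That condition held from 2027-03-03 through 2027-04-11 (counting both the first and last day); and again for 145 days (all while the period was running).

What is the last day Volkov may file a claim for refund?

305 days after 2027-01-07 is November 8, 2027.
From March 3, 2027 through April 11, 2027 inclusive is 40 days; tolling adds 40 days: November 8, 2027 + 40 days = December 18, 2027.
Tolling adds 145 days: December 18, 2027 + 145 days = May 11, 2028.

May 11, 2028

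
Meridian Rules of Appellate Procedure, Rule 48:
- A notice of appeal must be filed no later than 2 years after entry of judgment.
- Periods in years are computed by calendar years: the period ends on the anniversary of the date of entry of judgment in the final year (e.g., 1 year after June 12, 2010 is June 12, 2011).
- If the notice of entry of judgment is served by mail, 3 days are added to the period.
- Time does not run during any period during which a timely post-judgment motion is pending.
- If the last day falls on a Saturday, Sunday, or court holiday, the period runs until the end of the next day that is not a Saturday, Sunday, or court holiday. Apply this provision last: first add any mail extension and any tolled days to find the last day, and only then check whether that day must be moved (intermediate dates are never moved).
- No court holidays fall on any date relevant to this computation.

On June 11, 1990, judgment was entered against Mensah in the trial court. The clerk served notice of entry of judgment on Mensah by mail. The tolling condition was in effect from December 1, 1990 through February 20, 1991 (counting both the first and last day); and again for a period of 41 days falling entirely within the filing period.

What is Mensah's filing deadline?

2 years after June 11, 1990 is June 11, 1992.
Service was by mail, adding 3 days: June 11, 1992 + 3 days = June 14, 1992.
From December 1, 1990 through February 20, 1991 inclusive is 82 days; tolling adds 82 days: June 14, 1992 + 82 days = September 4, 1992.
Tolling adds 41 days: September 4, 1992 + 41 days = October 15, 1992.
October 15, 1992 is a Thursday and not a court holiday, so no extension applies.

October 15, 1992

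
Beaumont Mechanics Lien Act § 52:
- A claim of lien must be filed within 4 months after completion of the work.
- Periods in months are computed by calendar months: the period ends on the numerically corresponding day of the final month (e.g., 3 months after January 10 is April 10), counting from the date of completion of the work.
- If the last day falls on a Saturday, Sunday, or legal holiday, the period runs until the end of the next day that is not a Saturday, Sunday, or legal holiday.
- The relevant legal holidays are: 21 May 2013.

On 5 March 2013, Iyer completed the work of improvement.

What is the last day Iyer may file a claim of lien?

4 months after 5 March 2013 is July 5, 2013.
July 5, 2013 is a Friday and not a legal holiday, so no extension applies.

July 5, 2013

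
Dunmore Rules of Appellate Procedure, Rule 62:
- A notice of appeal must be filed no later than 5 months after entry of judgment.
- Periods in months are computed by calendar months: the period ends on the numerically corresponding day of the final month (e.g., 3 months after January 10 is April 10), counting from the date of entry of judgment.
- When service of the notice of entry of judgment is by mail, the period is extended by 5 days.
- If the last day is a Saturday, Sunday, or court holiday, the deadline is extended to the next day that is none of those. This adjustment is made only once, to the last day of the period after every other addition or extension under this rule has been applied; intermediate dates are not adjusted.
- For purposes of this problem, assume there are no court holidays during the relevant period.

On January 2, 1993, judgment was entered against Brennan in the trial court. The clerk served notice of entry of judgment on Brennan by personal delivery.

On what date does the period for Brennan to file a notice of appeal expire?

June 2, 1993

5 months after January 2, 1993 is June 2, 1993.
Service was not by mail, so no mail extension applies.
June 2, 1993 is a Wednesday and not a court holiday, so no extension applies.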